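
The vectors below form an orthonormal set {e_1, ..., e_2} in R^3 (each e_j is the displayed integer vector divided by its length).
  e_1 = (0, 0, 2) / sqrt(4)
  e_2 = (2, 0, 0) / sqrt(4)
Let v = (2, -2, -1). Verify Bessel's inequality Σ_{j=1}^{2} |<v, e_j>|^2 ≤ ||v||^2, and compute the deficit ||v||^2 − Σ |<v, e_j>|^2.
Σ |<v, e_j>|^2 = 5; ||v||^2 = 9; deficit = 4

Write each e_j = u_j / sqrt(<u_j, u_j>) where u_j is the displayed integer vector. Then <v, e_j> = <v, u_j> / sqrt(<u_j, u_j>), so |<v, e_j>|^2 = <v, u_j>^2 / <u_j, u_j>.
Coefficients: <v, e_1> = -2/sqrt(4), <v, e_2> = 4/sqrt(4).
Square and sum: Σ |<v, e_j>|^2 = 5.
Compute ||v||^2 = v·v = 9.
Deficit = 9 − 5 = 4 ≥ 0, confirming Bessel's inequality. (The deficit equals ||v − Σ <v,e_j> e_j||^2, the squared distance from v to span{e_j}.)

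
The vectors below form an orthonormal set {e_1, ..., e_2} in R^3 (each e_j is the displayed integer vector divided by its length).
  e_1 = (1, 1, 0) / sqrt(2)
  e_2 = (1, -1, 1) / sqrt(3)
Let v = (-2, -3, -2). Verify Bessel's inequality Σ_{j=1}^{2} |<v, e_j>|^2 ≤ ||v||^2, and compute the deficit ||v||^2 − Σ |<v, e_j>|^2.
Σ |<v, e_j>|^2 = 77/6; ||v||^2 = 17; deficit = 25/6

Write each e_j = u_j / sqrt(<u_j, u_j>) where u_j is the displayed integer vector. Then <v, e_j> = <v, u_j> / sqrt(<u_j, u_j>), so |<v, e_j>|^2 = <v, u_j>^2 / <u_j, u_j>.
Coefficients: <v, e_1> = -5/sqrt(2), <v, e_2> = -1/sqrt(3).
Square and sum: Σ |<v, e_j>|^2 = 77/6.
Compute ||v||^2 = v·v = 17.
Deficit = 17 − 77/6 = 25/6 ≥ 0, confirming Bessel's inequality. (The deficit equals ||v − Σ <v,e_j> e_j||^2, the squared distance from v to span{e_j}.)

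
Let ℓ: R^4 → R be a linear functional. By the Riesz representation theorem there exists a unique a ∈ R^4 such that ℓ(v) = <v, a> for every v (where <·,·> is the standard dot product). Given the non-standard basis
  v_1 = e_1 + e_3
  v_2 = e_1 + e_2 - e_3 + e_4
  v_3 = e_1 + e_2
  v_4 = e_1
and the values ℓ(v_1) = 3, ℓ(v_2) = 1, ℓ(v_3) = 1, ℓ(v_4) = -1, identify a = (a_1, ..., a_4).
a = (-1, 2, 4, 4)

Write a = (a_1, ..., a_4) in the standard basis. For each basis vector v_i, ℓ(v_i) = <v_i, a> is a linear equation in the a_j's. Collect the n equations into a matrix system V a = ℓ, where row i of V is v_i (expressed in the standard basis). Since V is invertible (lower-triangular with 1s on the diagonal, up to permutation), solve by back-substitution:
  V =
[[1, 0, 1, 0],
 [1, 1, -1, 1],
 [1, 1, 0, 0],
 [1, 0, 0, 0]]
  V a = (3, 1, 1, -1)
Solving gives a = (-1, 2, 4, 4).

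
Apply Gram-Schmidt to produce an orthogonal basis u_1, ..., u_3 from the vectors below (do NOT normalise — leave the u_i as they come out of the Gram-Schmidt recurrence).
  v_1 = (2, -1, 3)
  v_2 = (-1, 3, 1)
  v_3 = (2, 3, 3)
Orthogonal basis:
  u_1 = (2, -1, 3)
  u_2 = (-5/7, 20/7, 10/7)
  u_3 = (4/3, 2/3, -2/3)

Apply the Gram-Schmidt recurrence
  u_1 = v_1
  u_i = v_i − Σ_{j<i} ((v_i · u_j) / (u_j · u_j)) · u_j.

Step by step this gives:
  u_1 = (2, -1, 3)
  u_2 = (-5/7, 20/7, 10/7)
  u_3 = (4/3, 2/3, -2/3)

Orthogonality check:
  u_2 · u_1 = 0 (should be 0)
  u_3 · u_1 = 0 (should be 0)
  u_3 · u_2 = 0 (should be 0)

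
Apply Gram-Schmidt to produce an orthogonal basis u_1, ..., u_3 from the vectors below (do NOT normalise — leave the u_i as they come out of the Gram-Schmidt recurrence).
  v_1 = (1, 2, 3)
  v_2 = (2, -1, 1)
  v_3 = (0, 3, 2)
Orthogonal basis:
  u_1 = (1, 2, 3)
  u_2 = (25/14, -10/7, 5/14)
  u_3 = (1/3, 1/3, -1/3)

Apply the Gram-Schmidt recurrence
  u_1 = v_1
  u_i = v_i − Σ_{j<i} ((v_i · u_j) / (u_j · u_j)) · u_j.

Step by step this gives:
  u_1 = (1, 2, 3)
  u_2 = (25/14, -10/7, 5/14)
  u_3 = (1/3, 1/3, -1/3)

Orthogonality check:
  u_2 · u_1 = 0 (should be 0)
  u_3 · u_1 = 0 (should be 0)
  u_3 · u_2 = 0 (should be 0)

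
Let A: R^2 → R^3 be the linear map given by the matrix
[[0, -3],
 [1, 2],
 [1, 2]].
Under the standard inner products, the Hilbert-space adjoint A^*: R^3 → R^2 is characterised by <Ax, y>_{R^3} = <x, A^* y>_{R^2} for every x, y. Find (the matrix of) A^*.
A^* = A^T =
[[0, 1, 1],
 [-3, 2, 2]]

For real matrices with standard dot products, the defining identity <Ax, y> = <x, A^* y> gives (Ax)^T y = x^T (A^*) y, i.e. x^T A^T y = x^T (A^*) y. Since this holds for all x, y, we must have A^* = A^T. Therefore
A^* =
[[0, 1, 1],
 [-3, 2, 2]].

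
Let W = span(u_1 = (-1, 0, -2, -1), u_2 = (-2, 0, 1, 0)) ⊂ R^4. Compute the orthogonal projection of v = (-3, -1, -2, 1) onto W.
proj_W(v) = (-13/5, 0, -6/5, -1)

Set up U = [u_1 | ... | u_2] ∈ R^(4×2). The projector onto W = col(U) is P = U (U^T U)^(-1) U^T.
Compute U^T U =
  [6, 0]
  [0, 5],
and U^T v = (6, 4).
Solve U^T U · c = U^T v for the coefficients: c = (1, 4/5). The projection is proj_W(v) = U c.
Check: (v - proj_W(v)) · u_1 = 0  (should be 0).
Check: (v - proj_W(v)) · u_2 = 0  (should be 0).
Result: proj_W(v) = (-13/5, 0, -6/5, -1).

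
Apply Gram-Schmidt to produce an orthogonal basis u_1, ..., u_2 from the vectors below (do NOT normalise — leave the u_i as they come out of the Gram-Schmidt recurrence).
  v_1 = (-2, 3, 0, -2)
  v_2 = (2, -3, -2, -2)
Orthogonal basis:
  u_1 = (-2, 3, 0, -2)
  u_2 = (16/17, -24/17, -2, -52/17)

Apply the Gram-Schmidt recurrence
  u_1 = v_1
  u_i = v_i − Σ_{j<i} ((v_i · u_j) / (u_j · u_j)) · u_j.

Step by step this gives:
  u_1 = (-2, 3, 0, -2)
  u_2 = (16/17, -24/17, -2, -52/17)

Orthogonality check:
  u_2 · u_1 = 0 (should be 0)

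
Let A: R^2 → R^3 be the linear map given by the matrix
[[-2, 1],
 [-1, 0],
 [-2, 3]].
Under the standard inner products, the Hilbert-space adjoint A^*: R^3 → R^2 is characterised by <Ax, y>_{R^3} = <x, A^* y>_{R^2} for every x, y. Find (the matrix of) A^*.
A^* = A^T =
[[-2, -1, -2],
 [1, 0, 3]]

For real matrices with standard dot products, the defining identity <Ax, y> = <x, A^* y> gives (Ax)^T y = x^T (A^*) y, i.e. x^T A^T y = x^T (A^*) y. Since this holds for all x, y, we must have A^* = A^T. Therefore
A^* =
[[-2, -1, -2],
 [1, 0, 3]].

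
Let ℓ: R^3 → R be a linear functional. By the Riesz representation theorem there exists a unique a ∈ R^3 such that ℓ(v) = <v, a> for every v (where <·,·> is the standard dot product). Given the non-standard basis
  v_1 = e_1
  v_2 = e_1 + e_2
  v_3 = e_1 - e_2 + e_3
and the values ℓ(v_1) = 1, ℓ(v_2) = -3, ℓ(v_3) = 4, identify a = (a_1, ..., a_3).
a = (1, -4, -1)

Write a = (a_1, ..., a_3) in the standard basis. For each basis vector v_i, ℓ(v_i) = <v_i, a> is a linear equation in the a_j's. Collect the n equations into a matrix system V a = ℓ, where row i of V is v_i (expressed in the standard basis). Since V is invertible (lower-triangular with 1s on the diagonal, up to permutation), solve by back-substitution:
  V =
[[1, 0, 0],
 [1, 1, 0],
 [1, -1, 1]]
  V a = (1, -3, 4)
Solving gives a = (1, -4, -1).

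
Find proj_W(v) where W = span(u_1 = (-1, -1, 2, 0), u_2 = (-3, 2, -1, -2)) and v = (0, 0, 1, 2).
proj_W(v) = (53/107, -87/107, 90/107, 56/107)

Set up U = [u_1 | ... | u_2] ∈ R^(4×2). The projector onto W = col(U) is P = U (U^T U)^(-1) U^T.
Compute U^T U =
  [6, -1]
  [-1, 18],
and U^T v = (2, -5).
Solve U^T U · c = U^T v for the coefficients: c = (31/107, -28/107). The projection is proj_W(v) = U c.
Check: (v - proj_W(v)) · u_1 = 0  (should be 0).
Check: (v - proj_W(v)) · u_2 = 0  (should be 0).
Result: proj_W(v) = (53/107, -87/107, 90/107, 56/107).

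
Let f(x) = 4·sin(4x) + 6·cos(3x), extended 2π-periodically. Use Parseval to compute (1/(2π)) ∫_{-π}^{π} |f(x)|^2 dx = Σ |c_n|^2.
Σ |c_n|^2 = 26

Expand |f|^2 and use orthogonality of {sin(nx), cos(mx)} on [-π, π]:
  ∫_{-π}^{π} sin(nx)^2 dx = π, ∫ cos(mx)^2 dx = π, and cross terms integrate to 0.
So ∫_{-π}^{π} f(x)^2 dx = 4^2 · π + 6^2 · π = (16 + 36)π.
Divide by 2π: (16 + 36)/2 = 26.
By Parseval, this equals Σ |c_n|^2.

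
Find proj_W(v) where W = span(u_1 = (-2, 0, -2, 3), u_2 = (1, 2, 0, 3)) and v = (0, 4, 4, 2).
proj_W(v) = (8/3, 8/3, 4/3, 2)

Set up U = [u_1 | ... | u_2] ∈ R^(4×2). The projector onto W = col(U) is P = U (U^T U)^(-1) U^T.
Compute U^T U =
  [17, 7]
  [7, 14],
and U^T v = (-2, 14).
Solve U^T U · c = U^T v for the coefficients: c = (-2/3, 4/3). The projection is proj_W(v) = U c.
Check: (v - proj_W(v)) · u_1 = 0  (should be 0).
Check: (v - proj_W(v)) · u_2 = 0  (should be 0).
Result: proj_W(v) = (8/3, 8/3, 4/3, 2).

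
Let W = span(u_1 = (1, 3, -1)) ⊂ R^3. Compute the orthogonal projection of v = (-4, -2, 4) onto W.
proj_W(v) = (-14/11, -42/11, 14/11)

Set up U = [u_1 | ... | u_1] ∈ R^(3×1). The projector onto W = col(U) is P = U (U^T U)^(-1) U^T.
Compute U^T U =
  [11],
and U^T v = (-14).
Solve U^T U · c = U^T v for the coefficients: c = (-14/11). The projection is proj_W(v) = U c.
Check: (v - proj_W(v)) · u_1 = 0  (should be 0).
Result: proj_W(v) = (-14/11, -42/11, 14/11).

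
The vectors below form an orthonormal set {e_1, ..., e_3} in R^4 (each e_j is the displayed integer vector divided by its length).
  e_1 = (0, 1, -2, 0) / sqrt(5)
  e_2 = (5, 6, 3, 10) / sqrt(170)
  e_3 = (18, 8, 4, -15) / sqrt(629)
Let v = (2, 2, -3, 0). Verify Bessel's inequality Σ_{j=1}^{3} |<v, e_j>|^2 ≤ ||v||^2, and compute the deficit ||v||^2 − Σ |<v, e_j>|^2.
Σ |<v, e_j>|^2 = 1209/74; ||v||^2 = 17; deficit = 49/74

Write each e_j = u_j / sqrt(<u_j, u_j>) where u_j is the displayed integer vector. Then <v, e_j> = <v, u_j> / sqrt(<u_j, u_j>), so |<v, e_j>|^2 = <v, u_j>^2 / <u_j, u_j>.
Coefficients: <v, e_1> = 8/sqrt(5), <v, e_2> = 13/sqrt(170), <v, e_3> = 40/sqrt(629).
Square and sum: Σ |<v, e_j>|^2 = 1209/74.
Compute ||v||^2 = v·v = 17.
Deficit = 17 − 1209/74 = 49/74 ≥ 0, confirming Bessel's inequality. (The deficit equals ||v − Σ <v,e_j> e_j||^2, the squared distance from v to span{e_j}.)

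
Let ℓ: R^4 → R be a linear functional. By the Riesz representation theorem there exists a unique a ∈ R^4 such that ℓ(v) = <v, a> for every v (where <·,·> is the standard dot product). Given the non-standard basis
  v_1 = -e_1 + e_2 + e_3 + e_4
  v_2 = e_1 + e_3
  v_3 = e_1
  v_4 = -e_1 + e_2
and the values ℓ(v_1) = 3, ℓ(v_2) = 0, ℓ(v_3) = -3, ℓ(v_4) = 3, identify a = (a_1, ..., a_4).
a = (-3, 0, 3, -3)

Write a = (a_1, ..., a_4) in the standard basis. For each basis vector v_i, ℓ(v_i) = <v_i, a> is a linear equation in the a_j's. Collect the n equations into a matrix system V a = ℓ, where row i of V is v_i (expressed in the standard basis). Since V is invertible (lower-triangular with 1s on the diagonal, up to permutation), solve by back-substitution:
  V =
[[-1, 1, 1, 1],
 [1, 0, 1, 0],
 [1, 0, 0, 0],
 [-1, 1, 0, 0]]
  V a = (3, 0, -3, 3)
Solving gives a = (-3, 0, 3, -3).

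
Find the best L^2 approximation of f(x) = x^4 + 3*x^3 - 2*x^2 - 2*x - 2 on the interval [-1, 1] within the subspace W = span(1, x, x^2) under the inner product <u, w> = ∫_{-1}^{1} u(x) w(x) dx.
g(x) = -8*x^2/7 - x/5 - 73/35

The best approximation g ∈ W is the orthogonal projection of f onto W. Writing g = a_0 + a_1 x + a_2 x^2, the coefficients solve the normal equations G · a = b where
  G_{ij} = <φ_i, φ_j> and b_i = <f, φ_i>, with φ_0 = 1, φ_1 = x, φ_2 = x^2.
G =
  [2, 0, 2/3]
  [0, 2/3, 0]
  [2/3, 0, 2/5],
b = (-74/15, -2/15, -194/105).
Solving gives a_0 = -73/35, a_1 = -1/5, a_2 = -8/7, so
  g(x) = -8*x^2/7 - x/5 - 73/35.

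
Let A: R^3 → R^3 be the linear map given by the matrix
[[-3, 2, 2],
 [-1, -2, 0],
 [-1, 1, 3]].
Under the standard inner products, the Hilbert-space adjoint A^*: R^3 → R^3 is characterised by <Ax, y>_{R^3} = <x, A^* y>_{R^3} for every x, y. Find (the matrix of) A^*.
A^* = A^T =
[[-3, -1, -1],
 [2, -2, 1],
 [2, 0, 3]]

For real matrices with standard dot products, the defining identity <Ax, y> = <x, A^* y> gives (Ax)^T y = x^T (A^*) y, i.e. x^T A^T y = x^T (A^*) y. Since this holds for all x, y, we must have A^* = A^T. Therefore
A^* =
[[-3, -1, -1],
 [2, -2, 1],
 [2, 0, 3]].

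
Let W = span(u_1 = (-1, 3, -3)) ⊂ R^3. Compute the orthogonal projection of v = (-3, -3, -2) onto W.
proj_W(v) = (0, 0, 0)

Set up U = [u_1 | ... | u_1] ∈ R^(3×1). The projector onto W = col(U) is P = U (U^T U)^(-1) U^T.
Compute U^T U =
  [19],
and U^T v = (0).
Solve U^T U · c = U^T v for the coefficients: c = (0). The projection is proj_W(v) = U c.
Check: (v - proj_W(v)) · u_1 = 0  (should be 0).
Result: proj_W(v) = (0, 0, 0).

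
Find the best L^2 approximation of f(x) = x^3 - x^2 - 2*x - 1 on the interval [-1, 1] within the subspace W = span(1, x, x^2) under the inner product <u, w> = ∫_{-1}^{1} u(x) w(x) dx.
g(x) = -x^2 - 7*x/5 - 1

The best approximation g ∈ W is the orthogonal projection of f onto W. Writing g = a_0 + a_1 x + a_2 x^2, the coefficients solve the normal equations G · a = b where
  G_{ij} = <φ_i, φ_j> and b_i = <f, φ_i>, with φ_0 = 1, φ_1 = x, φ_2 = x^2.
G =
  [2, 0, 2/3]
  [0, 2/3, 0]
  [2/3, 0, 2/5],
b = (-8/3, -14/15, -16/15).
Solving gives a_0 = -1, a_1 = -7/5, a_2 = -1, so
  g(x) = -x^2 - 7*x/5 - 1.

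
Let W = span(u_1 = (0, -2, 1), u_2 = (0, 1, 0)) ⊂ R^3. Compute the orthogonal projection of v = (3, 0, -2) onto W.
proj_W(v) = (0, 0, -2)

Set up U = [u_1 | ... | u_2] ∈ R^(3×2). The projector onto W = col(U) is P = U (U^T U)^(-1) U^T.
Compute U^T U =
  [5, -2]
  [-2, 1],
and U^T v = (-2, 0).
Solve U^T U · c = U^T v for the coefficients: c = (-2, -4). The projection is proj_W(v) = U c.
Check: (v - proj_W(v)) · u_1 = 0  (should be 0).
Check: (v - proj_W(v)) · u_2 = 0  (should be 0).
Result: proj_W(v) = (0, 0, -2).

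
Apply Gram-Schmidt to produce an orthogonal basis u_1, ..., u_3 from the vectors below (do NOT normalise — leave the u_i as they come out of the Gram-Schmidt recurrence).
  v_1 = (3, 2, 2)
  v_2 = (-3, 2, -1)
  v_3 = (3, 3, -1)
Orthogonal basis:
  u_1 = (3, 2, 2)
  u_2 = (-30/17, 48/17, -3/17)
  u_3 = (26/21, 13/21, -52/21)

Apply the Gram-Schmidt recurrence
  u_1 = v_1
  u_i = v_i − Σ_{j<i} ((v_i · u_j) / (u_j · u_j)) · u_j.

Step by step this gives:
  u_1 = (3, 2, 2)
  u_2 = (-30/17, 48/17, -3/17)
  u_3 = (26/21, 13/21, -52/21)

Orthogonality check:
  u_2 · u_1 = 0 (should be 0)
  u_3 · u_1 = 0 (should be 0)
  u_3 · u_2 = 0 (should be 0)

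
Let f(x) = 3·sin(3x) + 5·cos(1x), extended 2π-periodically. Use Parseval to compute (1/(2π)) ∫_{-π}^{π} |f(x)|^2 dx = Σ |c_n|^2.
Σ |c_n|^2 = 17

Expand |f|^2 and use orthogonality of {sin(nx), cos(mx)} on [-π, π]:
  ∫_{-π}^{π} sin(nx)^2 dx = π, ∫ cos(mx)^2 dx = π, and cross terms integrate to 0.
So ∫_{-π}^{π} f(x)^2 dx = 3^2 · π + 5^2 · π = (9 + 25)π.
Divide by 2π: (9 + 25)/2 = 17.
By Parseval, this equals Σ |c_n|^2.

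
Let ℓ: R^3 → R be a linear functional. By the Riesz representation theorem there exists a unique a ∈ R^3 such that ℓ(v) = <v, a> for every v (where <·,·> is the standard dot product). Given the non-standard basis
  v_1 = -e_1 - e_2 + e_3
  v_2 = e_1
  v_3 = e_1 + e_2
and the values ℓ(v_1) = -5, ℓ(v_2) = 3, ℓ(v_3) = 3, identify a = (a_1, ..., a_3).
a = (3, 0, -2)

Write a = (a_1, ..., a_3) in the standard basis. For each basis vector v_i, ℓ(v_i) = <v_i, a> is a linear equation in the a_j's. Collect the n equations into a matrix system V a = ℓ, where row i of V is v_i (expressed in the standard basis). Since V is invertible (lower-triangular with 1s on the diagonal, up to permutation), solve by back-substitution:
  V =
[[-1, -1, 1],
 [1, 0, 0],
 [1, 1, 0]]
  V a = (-5, 3, 3)
Solving gives a = (3, 0, -2).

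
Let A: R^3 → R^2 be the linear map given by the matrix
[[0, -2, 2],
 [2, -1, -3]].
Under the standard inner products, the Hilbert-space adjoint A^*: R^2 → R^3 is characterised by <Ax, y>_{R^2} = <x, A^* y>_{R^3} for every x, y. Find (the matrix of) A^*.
A^* = A^T =
[[0, 2],
 [-2, -1],
 [2, -3]]

For real matrices with standard dot products, the defining identity <Ax, y> = <x, A^* y> gives (Ax)^T y = x^T (A^*) y, i.e. x^T A^T y = x^T (A^*) y. Since this holds for all x, y, we must have A^* = A^T. Therefore
A^* =
[[0, 2],
 [-2, -1],
 [2, -3]].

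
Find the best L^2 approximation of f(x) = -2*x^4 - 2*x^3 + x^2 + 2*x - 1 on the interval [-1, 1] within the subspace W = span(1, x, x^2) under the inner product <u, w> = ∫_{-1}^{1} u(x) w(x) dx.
g(x) = -5*x^2/7 + 4*x/5 - 29/35

The best approximation g ∈ W is the orthogonal projection of f onto W. Writing g = a_0 + a_1 x + a_2 x^2, the coefficients solve the normal equations G · a = b where
  G_{ij} = <φ_i, φ_j> and b_i = <f, φ_i>, with φ_0 = 1, φ_1 = x, φ_2 = x^2.
G =
  [2, 0, 2/3]
  [0, 2/3, 0]
  [2/3, 0, 2/5],
b = (-32/15, 8/15, -88/105).
Solving gives a_0 = -29/35, a_1 = 4/5, a_2 = -5/7, so
  g(x) = -5*x^2/7 + 4*x/5 - 29/35.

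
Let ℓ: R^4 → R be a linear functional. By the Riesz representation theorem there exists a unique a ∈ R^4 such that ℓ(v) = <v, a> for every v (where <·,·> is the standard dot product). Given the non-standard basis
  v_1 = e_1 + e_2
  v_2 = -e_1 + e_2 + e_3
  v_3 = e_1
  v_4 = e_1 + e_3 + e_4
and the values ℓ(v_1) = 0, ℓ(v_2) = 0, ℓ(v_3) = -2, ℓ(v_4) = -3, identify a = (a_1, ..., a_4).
a = (-2, 2, -4, 3)

Write a = (a_1, ..., a_4) in the standard basis. For each basis vector v_i, ℓ(v_i) = <v_i, a> is a linear equation in the a_j's. Collect the n equations into a matrix system V a = ℓ, where row i of V is v_i (expressed in the standard basis). Since V is invertible (lower-triangular with 1s on the diagonal, up to permutation), solve by back-substitution:
  V =
[[1, 1, 0, 0],
 [-1, 1, 1, 0],
 [1, 0, 0, 0],
 [1, 0, 1, 1]]
  V a = (0, 0, -2, -3)
Solving gives a = (-2, 2, -4, 3).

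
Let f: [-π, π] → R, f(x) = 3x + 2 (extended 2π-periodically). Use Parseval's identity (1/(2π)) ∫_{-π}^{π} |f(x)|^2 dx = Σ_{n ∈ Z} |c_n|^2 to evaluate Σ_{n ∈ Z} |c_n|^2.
Σ |c_n|^2 = 3π^2 + 4

Expand and integrate term by term over [-π, π]:
  ∫ (3x)^2 dx = 9·(2π^3/3); ∫ 2·3·(2)·x dx = 0 (odd integrand); ∫ 2^2 dx = 4·2π.
So (1/(2π)) ∫_{-π}^{π} (3x + 2)^2 dx = 9π^2/3 + 4 = 3π^2 + 4.
Parseval ⇒ Σ |c_n|^2 = 3π^2 + 4.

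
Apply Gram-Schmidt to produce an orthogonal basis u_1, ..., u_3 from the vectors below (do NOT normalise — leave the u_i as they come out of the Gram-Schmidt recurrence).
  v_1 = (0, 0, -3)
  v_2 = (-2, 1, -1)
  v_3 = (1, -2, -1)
Orthogonal basis:
  u_1 = (0, 0, -3)
  u_2 = (-2, 1, 0)
  u_3 = (-3/5, -6/5, 0)

Apply the Gram-Schmidt recurrence
  u_1 = v_1
  u_i = v_i − Σ_{j<i} ((v_i · u_j) / (u_j · u_j)) · u_j.

Step by step this gives:
  u_1 = (0, 0, -3)
  u_2 = (-2, 1, 0)
  u_3 = (-3/5, -6/5, 0)

Orthogonality check:
  u_2 · u_1 = 0 (should be 0)
  u_3 · u_1 = 0 (should be 0)
  u_3 · u_2 = 0 (should be 0)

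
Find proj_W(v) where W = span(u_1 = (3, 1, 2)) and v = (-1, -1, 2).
proj_W(v) = (0, 0, 0)

Set up U = [u_1 | ... | u_1] ∈ R^(3×1). The projector onto W = col(U) is P = U (U^T U)^(-1) U^T.
Compute U^T U =
  [14],
and U^T v = (0).
Solve U^T U · c = U^T v for the coefficients: c = (0). The projection is proj_W(v) = U c.
Check: (v - proj_W(v)) · u_1 = 0  (should be 0).
Result: proj_W(v) = (0, 0, 0).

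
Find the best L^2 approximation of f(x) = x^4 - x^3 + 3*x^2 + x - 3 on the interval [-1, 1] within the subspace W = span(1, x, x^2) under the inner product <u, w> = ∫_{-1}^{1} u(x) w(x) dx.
g(x) = 27*x^2/7 + 2*x/5 - 108/35

The best approximation g ∈ W is the orthogonal projection of f onto W. Writing g = a_0 + a_1 x + a_2 x^2, the coefficients solve the normal equations G · a = b where
  G_{ij} = <φ_i, φ_j> and b_i = <f, φ_i>, with φ_0 = 1, φ_1 = x, φ_2 = x^2.
G =
  [2, 0, 2/3]
  [0, 2/3, 0]
  [2/3, 0, 2/5],
b = (-18/5, 4/15, -18/35).
Solving gives a_0 = -108/35, a_1 = 2/5, a_2 = 27/7, so
  g(x) = 27*x^2/7 + 2*x/5 - 108/35.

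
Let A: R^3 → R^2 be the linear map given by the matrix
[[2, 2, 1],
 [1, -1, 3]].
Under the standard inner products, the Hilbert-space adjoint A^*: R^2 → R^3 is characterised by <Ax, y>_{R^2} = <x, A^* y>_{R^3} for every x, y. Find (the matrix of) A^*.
A^* = A^T =
[[2, 1],
 [2, -1],
 [1, 3]]

For real matrices with standard dot products, the defining identity <Ax, y> = <x, A^* y> gives (Ax)^T y = x^T (A^*) y, i.e. x^T A^T y = x^T (A^*) y. Since this holds for all x, y, we must have A^* = A^T. Therefore
A^* =
[[2, 1],
 [2, -1],
 [1, 3]].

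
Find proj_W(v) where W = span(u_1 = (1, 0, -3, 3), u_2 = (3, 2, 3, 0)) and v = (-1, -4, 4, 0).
proj_W(v) = (-457/382, -59/191, 663/382, -420/191)

Set up U = [u_1 | ... | u_2] ∈ R^(4×2). The projector onto W = col(U) is P = U (U^T U)^(-1) U^T.
Compute U^T U =
  [19, -6]
  [-6, 22],
and U^T v = (-13, 1).
Solve U^T U · c = U^T v for the coefficients: c = (-140/191, -59/382). The projection is proj_W(v) = U c.
Check: (v - proj_W(v)) · u_1 = 0  (should be 0).
Check: (v - proj_W(v)) · u_2 = 0  (should be 0).
Result: proj_W(v) = (-457/382, -59/191, 663/382, -420/191).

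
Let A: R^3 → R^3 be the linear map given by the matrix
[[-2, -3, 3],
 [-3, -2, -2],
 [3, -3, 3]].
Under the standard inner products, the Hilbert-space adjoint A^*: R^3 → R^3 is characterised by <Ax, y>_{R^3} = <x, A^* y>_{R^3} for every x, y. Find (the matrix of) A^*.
A^* = A^T =
[[-2, -3, 3],
 [-3, -2, -3],
 [3, -2, 3]]

For real matrices with standard dot products, the defining identity <Ax, y> = <x, A^* y> gives (Ax)^T y = x^T (A^*) y, i.e. x^T A^T y = x^T (A^*) y. Since this holds for all x, y, we must have A^* = A^T. Therefore
A^* =
[[-2, -3, 3],
 [-3, -2, -3],
 [3, -2, 3]].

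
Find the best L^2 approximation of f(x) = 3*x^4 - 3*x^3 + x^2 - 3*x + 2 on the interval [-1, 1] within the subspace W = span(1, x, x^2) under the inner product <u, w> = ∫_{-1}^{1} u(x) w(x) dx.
g(x) = 25*x^2/7 - 24*x/5 + 61/35

The best approximation g ∈ W is the orthogonal projection of f onto W. Writing g = a_0 + a_1 x + a_2 x^2, the coefficients solve the normal equations G · a = b where
  G_{ij} = <φ_i, φ_j> and b_i = <f, φ_i>, with φ_0 = 1, φ_1 = x, φ_2 = x^2.
G =
  [2, 0, 2/3]
  [0, 2/3, 0]
  [2/3, 0, 2/5],
b = (88/15, -16/5, 272/105).
Solving gives a_0 = 61/35, a_1 = -24/5, a_2 = 25/7, so
  g(x) = 25*x^2/7 - 24*x/5 + 61/35.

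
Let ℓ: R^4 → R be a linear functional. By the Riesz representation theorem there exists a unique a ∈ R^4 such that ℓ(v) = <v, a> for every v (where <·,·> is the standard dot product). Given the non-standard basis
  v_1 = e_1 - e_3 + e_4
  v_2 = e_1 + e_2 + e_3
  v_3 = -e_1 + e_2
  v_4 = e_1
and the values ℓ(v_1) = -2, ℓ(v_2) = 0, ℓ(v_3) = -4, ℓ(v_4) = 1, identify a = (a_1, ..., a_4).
a = (1, -3, 2, -1)

Write a = (a_1, ..., a_4) in the standard basis. For each basis vector v_i, ℓ(v_i) = <v_i, a> is a linear equation in the a_j's. Collect the n equations into a matrix system V a = ℓ, where row i of V is v_i (expressed in the standard basis). Since V is invertible (lower-triangular with 1s on the diagonal, up to permutation), solve by back-substitution:
  V =
[[1, 0, -1, 1],
 [1, 1, 1, 0],
 [-1, 1, 0, 0],
 [1, 0, 0, 0]]
  V a = (-2, 0, -4, 1)
Solving gives a = (1, -3, 2, -1).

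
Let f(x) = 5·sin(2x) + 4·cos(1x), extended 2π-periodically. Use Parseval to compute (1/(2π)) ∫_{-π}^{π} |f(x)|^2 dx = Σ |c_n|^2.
Σ |c_n|^2 = 41/2

Expand |f|^2 and use orthogonality of {sin(nx), cos(mx)} on [-π, π]:
  ∫_{-π}^{π} sin(nx)^2 dx = π, ∫ cos(mx)^2 dx = π, and cross terms integrate to 0.
So ∫_{-π}^{π} f(x)^2 dx = 5^2 · π + 4^2 · π = (25 + 16)π.
Divide by 2π: (25 + 16)/2 = 41/2.
By Parseval, this equals Σ |c_n|^2.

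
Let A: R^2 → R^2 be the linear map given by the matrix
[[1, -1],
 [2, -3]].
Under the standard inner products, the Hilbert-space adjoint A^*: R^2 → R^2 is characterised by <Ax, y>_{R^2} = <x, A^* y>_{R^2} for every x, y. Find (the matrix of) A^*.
A^* = A^T =
[[1, 2],
 [-1, -3]]

For real matrices with standard dot products, the defining identity <Ax, y> = <x, A^* y> gives (Ax)^T y = x^T (A^*) y, i.e. x^T A^T y = x^T (A^*) y. Since this holds for all x, y, we must have A^* = A^T. Therefore
A^* =
[[1, 2],
 [-1, -3]].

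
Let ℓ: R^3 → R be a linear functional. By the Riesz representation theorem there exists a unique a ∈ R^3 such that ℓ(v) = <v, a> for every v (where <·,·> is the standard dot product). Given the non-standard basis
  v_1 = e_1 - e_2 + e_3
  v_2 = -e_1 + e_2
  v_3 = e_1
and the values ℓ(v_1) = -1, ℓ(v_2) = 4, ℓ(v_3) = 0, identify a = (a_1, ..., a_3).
a = (0, 4, 3)

Write a = (a_1, ..., a_3) in the standard basis. For each basis vector v_i, ℓ(v_i) = <v_i, a> is a linear equation in the a_j's. Collect the n equations into a matrix system V a = ℓ, where row i of V is v_i (expressed in the standard basis). Since V is invertible (lower-triangular with 1s on the diagonal, up to permutation), solve by back-substitution:
  V =
[[1, -1, 1],
 [-1, 1, 0],
 [1, 0, 0]]
  V a = (-1, 4, 0)
Solving gives a = (0, 4, 3).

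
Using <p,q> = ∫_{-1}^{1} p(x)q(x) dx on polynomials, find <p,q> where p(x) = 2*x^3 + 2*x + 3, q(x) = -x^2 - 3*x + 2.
<p,q> = 18/5

Expand the product: p(x)·q(x) = -2*x^5 - 6*x^4 + 2*x^3 - 9*x^2 - 5*x + 6.
∫_{-1}^{1} of each monomial x^k gives [2/(k+1) if k even, 0 if k odd]. Integrating term-by-term (or equivalently evaluating the antiderivative F(x) = -x^6/3 - 6*x^5/5 + x^4/2 - 3*x^3 - 5*x^2/2 + 6*x at the endpoints):
  F(1) − F(−1) = -8/15 − (-62/15) = 18/5.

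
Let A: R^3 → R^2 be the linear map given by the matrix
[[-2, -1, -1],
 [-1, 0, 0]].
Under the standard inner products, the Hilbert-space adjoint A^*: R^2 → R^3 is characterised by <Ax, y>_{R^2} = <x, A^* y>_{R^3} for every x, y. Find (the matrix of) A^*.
A^* = A^T =
[[-2, -1],
 [-1, 0],
 [-1, 0]]

For real matrices with standard dot products, the defining identity <Ax, y> = <x, A^* y> gives (Ax)^T y = x^T (A^*) y, i.e. x^T A^T y = x^T (A^*) y. Since this holds for all x, y, we must have A^* = A^T. Therefore
A^* =
[[-2, -1],
 [-1, 0],
 [-1, 0]].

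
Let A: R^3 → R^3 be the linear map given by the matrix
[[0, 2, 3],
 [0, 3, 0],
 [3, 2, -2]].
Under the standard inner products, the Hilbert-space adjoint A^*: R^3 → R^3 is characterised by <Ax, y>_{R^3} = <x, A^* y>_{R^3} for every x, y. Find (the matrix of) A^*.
A^* = A^T =
[[0, 0, 3],
 [2, 3, 2],
 [3, 0, -2]]

For real matrices with standard dot products, the defining identity <Ax, y> = <x, A^* y> gives (Ax)^T y = x^T (A^*) y, i.e. x^T A^T y = x^T (A^*) y. Since this holds for all x, y, we must have A^* = A^T. Therefore
A^* =
[[0, 0, 3],
 [2, 3, 2],
 [3, 0, -2]].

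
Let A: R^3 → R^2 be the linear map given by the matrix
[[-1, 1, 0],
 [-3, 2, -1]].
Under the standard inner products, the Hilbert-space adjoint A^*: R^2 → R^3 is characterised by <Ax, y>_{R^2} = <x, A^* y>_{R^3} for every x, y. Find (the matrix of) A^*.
A^* = A^T =
[[-1, -3],
 [1, 2],
 [0, -1]]

For real matrices with standard dot products, the defining identity <Ax, y> = <x, A^* y> gives (Ax)^T y = x^T (A^*) y, i.e. x^T A^T y = x^T (A^*) y. Since this holds for all x, y, we must have A^* = A^T. Therefore
A^* =
[[-1, -3],
 [1, 2],
 [0, -1]].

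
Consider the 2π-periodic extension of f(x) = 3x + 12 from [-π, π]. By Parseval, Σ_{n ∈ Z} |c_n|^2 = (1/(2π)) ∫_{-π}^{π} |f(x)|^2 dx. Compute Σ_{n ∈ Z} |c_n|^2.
Σ |c_n|^2 = 3π^2 + 144

Expand and integrate term by term over [-π, π]:
  ∫ (3x)^2 dx = 9·(2π^3/3); ∫ 2·3·(12)·x dx = 0 (odd integrand); ∫ 12^2 dx = 144·2π.
So (1/(2π)) ∫_{-π}^{π} (3x + 12)^2 dx = 9π^2/3 + 144 = 3π^2 + 144.
Parseval ⇒ Σ |c_n|^2 = 3π^2 + 144.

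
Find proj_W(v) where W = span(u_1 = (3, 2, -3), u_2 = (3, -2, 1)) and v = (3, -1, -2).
proj_W(v) = (63/19, -1/19, -20/19)

Set up U = [u_1 | ... | u_2] ∈ R^(3×2). The projector onto W = col(U) is P = U (U^T U)^(-1) U^T.
Compute U^T U =
  [22, 2]
  [2, 14],
and U^T v = (13, 9).
Solve U^T U · c = U^T v for the coefficients: c = (41/76, 43/76). The projection is proj_W(v) = U c.
Check: (v - proj_W(v)) · u_1 = 0  (should be 0).
Check: (v - proj_W(v)) · u_2 = 0  (should be 0).
Result: proj_W(v) = (63/19, -1/19, -20/19).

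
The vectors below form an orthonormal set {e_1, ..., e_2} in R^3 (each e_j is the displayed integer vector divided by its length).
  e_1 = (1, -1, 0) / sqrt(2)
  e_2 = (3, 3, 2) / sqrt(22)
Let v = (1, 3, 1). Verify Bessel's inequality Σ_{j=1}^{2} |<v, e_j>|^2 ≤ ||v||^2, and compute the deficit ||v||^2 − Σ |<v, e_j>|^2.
Σ |<v, e_j>|^2 = 120/11; ||v||^2 = 11; deficit = 1/11

Write each e_j = u_j / sqrt(<u_j, u_j>) where u_j is the displayed integer vector. Then <v, e_j> = <v, u_j> / sqrt(<u_j, u_j>), so |<v, e_j>|^2 = <v, u_j>^2 / <u_j, u_j>.
Coefficients: <v, e_1> = -2/sqrt(2), <v, e_2> = 14/sqrt(22).
Square and sum: Σ |<v, e_j>|^2 = 120/11.
Compute ||v||^2 = v·v = 11.
Deficit = 11 − 120/11 = 1/11 ≥ 0, confirming Bessel's inequality. (The deficit equals ||v − Σ <v,e_j> e_j||^2, the squared distance from v to span{e_j}.)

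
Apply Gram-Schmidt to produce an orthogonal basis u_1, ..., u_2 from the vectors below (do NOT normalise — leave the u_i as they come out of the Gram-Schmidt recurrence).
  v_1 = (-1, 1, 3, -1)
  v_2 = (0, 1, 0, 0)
Orthogonal basis:
  u_1 = (-1, 1, 3, -1)
  u_2 = (1/12, 11/12, -1/4, 1/12)

Apply the Gram-Schmidt recurrence
  u_1 = v_1
  u_i = v_i − Σ_{j<i} ((v_i · u_j) / (u_j · u_j)) · u_j.

Step by step this gives:
  u_1 = (-1, 1, 3, -1)
  u_2 = (1/12, 11/12, -1/4, 1/12)

Orthogonality check:
  u_2 · u_1 = 0 (should be 0)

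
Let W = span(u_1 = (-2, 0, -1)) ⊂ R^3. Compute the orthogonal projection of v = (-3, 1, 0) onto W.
proj_W(v) = (-12/5, 0, -6/5)

Set up U = [u_1 | ... | u_1] ∈ R^(3×1). The projector onto W = col(U) is P = U (U^T U)^(-1) U^T.
Compute U^T U =
  [5],
and U^T v = (6).
Solve U^T U · c = U^T v for the coefficients: c = (6/5). The projection is proj_W(v) = U c.
Check: (v - proj_W(v)) · u_1 = 0  (should be 0).
Result: proj_W(v) = (-12/5, 0, -6/5).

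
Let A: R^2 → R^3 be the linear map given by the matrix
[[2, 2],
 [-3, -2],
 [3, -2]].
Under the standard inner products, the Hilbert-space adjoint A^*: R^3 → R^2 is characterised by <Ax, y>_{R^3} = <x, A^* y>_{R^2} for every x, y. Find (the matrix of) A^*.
A^* = A^T =
[[2, -3, 3],
 [2, -2, -2]]

For real matrices with standard dot products, the defining identity <Ax, y> = <x, A^* y> gives (Ax)^T y = x^T (A^*) y, i.e. x^T A^T y = x^T (A^*) y. Since this holds for all x, y, we must have A^* = A^T. Therefore
A^* =
[[2, -3, 3],
 [2, -2, -2]].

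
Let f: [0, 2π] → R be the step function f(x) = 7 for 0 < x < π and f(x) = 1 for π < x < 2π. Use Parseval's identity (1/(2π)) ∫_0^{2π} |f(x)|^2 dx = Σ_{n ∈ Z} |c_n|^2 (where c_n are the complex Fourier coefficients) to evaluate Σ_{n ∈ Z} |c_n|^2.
Σ |c_n|^2 = 25

Parseval equates the L^2 energy of f (normalised by 1/(2π)) with the ℓ^2 sum of its Fourier coefficients: (1/(2π)) ∫_0^{2π} |f|^2 = Σ |c_n|^2.
Compute the left side: (1/(2π)) [∫_0^π 7^2 dx + ∫_π^{2π} 1^2 dx] = (1/(2π)) · (49π + 1π) = (49 + 1)/2 = 25.
So Σ_{n ∈ Z} |c_n|^2 = 25.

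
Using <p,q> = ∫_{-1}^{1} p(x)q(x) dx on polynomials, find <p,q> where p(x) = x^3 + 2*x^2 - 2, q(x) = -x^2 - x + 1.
<p,q> = -38/15

Expand the product: p(x)·q(x) = -x^5 - 3*x^4 - x^3 + 4*x^2 + 2*x - 2.
∫_{-1}^{1} of each monomial x^k gives [2/(k+1) if k even, 0 if k odd]. Integrating term-by-term (or equivalently evaluating the antiderivative F(x) = -x^6/6 - 3*x^5/5 - x^4/4 + 4*x^3/3 + x^2 - 2*x at the endpoints):
  F(1) − F(−1) = -41/60 − (37/20) = -38/15.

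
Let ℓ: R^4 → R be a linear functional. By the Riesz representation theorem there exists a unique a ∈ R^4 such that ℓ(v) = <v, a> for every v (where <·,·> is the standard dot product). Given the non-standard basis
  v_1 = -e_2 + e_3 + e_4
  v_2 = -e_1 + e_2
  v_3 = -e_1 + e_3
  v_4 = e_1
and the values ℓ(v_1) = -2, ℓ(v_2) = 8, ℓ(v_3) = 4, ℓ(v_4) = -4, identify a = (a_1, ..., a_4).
a = (-4, 4, 0, 2)

Write a = (a_1, ..., a_4) in the standard basis. For each basis vector v_i, ℓ(v_i) = <v_i, a> is a linear equation in the a_j's. Collect the n equations into a matrix system V a = ℓ, where row i of V is v_i (expressed in the standard basis). Since V is invertible (lower-triangular with 1s on the diagonal, up to permutation), solve by back-substitution:
  V =
[[0, -1, 1, 1],
 [-1, 1, 0, 0],
 [-1, 0, 1, 0],
 [1, 0, 0, 0]]
  V a = (-2, 8, 4, -4)
Solving gives a = (-4, 4, 0, 2).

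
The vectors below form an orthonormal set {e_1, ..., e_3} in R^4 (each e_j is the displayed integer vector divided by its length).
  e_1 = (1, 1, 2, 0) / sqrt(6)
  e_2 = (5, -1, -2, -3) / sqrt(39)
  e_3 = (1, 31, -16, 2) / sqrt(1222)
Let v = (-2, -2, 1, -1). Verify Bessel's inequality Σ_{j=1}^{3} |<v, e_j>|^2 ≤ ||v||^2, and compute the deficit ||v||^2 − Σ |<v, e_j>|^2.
Σ |<v, e_j>|^2 = 349/47; ||v||^2 = 10; deficit = 121/47

Write each e_j = u_j / sqrt(<u_j, u_j>) where u_j is the displayed integer vector. Then <v, e_j> = <v, u_j> / sqrt(<u_j, u_j>), so |<v, e_j>|^2 = <v, u_j>^2 / <u_j, u_j>.
Coefficients: <v, e_1> = -2/sqrt(6), <v, e_2> = -7/sqrt(39), <v, e_3> = -82/sqrt(1222).
Square and sum: Σ |<v, e_j>|^2 = 349/47.
Compute ||v||^2 = v·v = 10.
Deficit = 10 − 349/47 = 121/47 ≥ 0, confirming Bessel's inequality. (The deficit equals ||v − Σ <v,e_j> e_j||^2, the squared distance from v to span{e_j}.)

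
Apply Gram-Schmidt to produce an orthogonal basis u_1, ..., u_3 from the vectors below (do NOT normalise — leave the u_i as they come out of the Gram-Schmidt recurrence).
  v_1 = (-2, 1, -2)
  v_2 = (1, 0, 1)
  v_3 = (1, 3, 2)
Orthogonal basis:
  u_1 = (-2, 1, -2)
  u_2 = (1/9, 4/9, 1/9)
  u_3 = (-1/2, 0, 1/2)

Apply the Gram-Schmidt recurrence
  u_1 = v_1
  u_i = v_i − Σ_{j<i} ((v_i · u_j) / (u_j · u_j)) · u_j.

Step by step this gives:
  u_1 = (-2, 1, -2)
  u_2 = (1/9, 4/9, 1/9)
  u_3 = (-1/2, 0, 1/2)

Orthogonality check:
  u_2 · u_1 = 0 (should be 0)
  u_3 · u_1 = 0 (should be 0)
  u_3 · u_2 = 0 (should be 0)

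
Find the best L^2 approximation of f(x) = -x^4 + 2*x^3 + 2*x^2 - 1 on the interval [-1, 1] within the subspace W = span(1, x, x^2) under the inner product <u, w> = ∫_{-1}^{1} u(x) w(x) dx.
g(x) = 8*x^2/7 + 6*x/5 - 32/35

The best approximation g ∈ W is the orthogonal projection of f onto W. Writing g = a_0 + a_1 x + a_2 x^2, the coefficients solve the normal equations G · a = b where
  G_{ij} = <φ_i, φ_j> and b_i = <f, φ_i>, with φ_0 = 1, φ_1 = x, φ_2 = x^2.
G =
  [2, 0, 2/3]
  [0, 2/3, 0]
  [2/3, 0, 2/5],
b = (-16/15, 4/5, -16/105).
Solving gives a_0 = -32/35, a_1 = 6/5, a_2 = 8/7, so
  g(x) = 8*x^2/7 + 6*x/5 - 32/35.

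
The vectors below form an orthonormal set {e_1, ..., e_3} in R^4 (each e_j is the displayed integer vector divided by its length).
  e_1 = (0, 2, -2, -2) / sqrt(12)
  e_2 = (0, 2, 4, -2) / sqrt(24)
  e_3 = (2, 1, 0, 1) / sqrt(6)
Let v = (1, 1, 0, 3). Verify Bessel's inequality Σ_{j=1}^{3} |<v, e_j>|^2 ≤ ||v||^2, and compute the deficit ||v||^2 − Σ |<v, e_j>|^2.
Σ |<v, e_j>|^2 = 8; ||v||^2 = 11; deficit = 3

Write each e_j = u_j / sqrt(<u_j, u_j>) where u_j is the displayed integer vector. Then <v, e_j> = <v, u_j> / sqrt(<u_j, u_j>), so |<v, e_j>|^2 = <v, u_j>^2 / <u_j, u_j>.
Coefficients: <v, e_1> = -4/sqrt(12), <v, e_2> = -4/sqrt(24), <v, e_3> = 6/sqrt(6).
Square and sum: Σ |<v, e_j>|^2 = 8.
Compute ||v||^2 = v·v = 11.
Deficit = 11 − 8 = 3 ≥ 0, confirming Bessel's inequality. (The deficit equals ||v − Σ <v,e_j> e_j||^2, the squared distance from v to span{e_j}.)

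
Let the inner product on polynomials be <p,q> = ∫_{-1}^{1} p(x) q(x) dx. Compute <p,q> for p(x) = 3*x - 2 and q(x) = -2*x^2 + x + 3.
<p,q> = -22/3

Expand the product: p(x)·q(x) = -6*x^3 + 7*x^2 + 7*x - 6.
∫_{-1}^{1} of each monomial x^k gives [2/(k+1) if k even, 0 if k odd]. Integrating term-by-term (or equivalently evaluating the antiderivative F(x) = -3*x^4/2 + 7*x^3/3 + 7*x^2/2 - 6*x at the endpoints):
  F(1) − F(−1) = -5/3 − (17/3) = -22/3.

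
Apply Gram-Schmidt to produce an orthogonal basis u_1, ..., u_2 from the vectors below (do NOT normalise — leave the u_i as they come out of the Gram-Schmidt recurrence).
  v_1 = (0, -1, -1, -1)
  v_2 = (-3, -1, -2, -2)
Orthogonal basis:
  u_1 = (0, -1, -1, -1)
  u_2 = (-3, 2/3, -1/3, -1/3)

Apply the Gram-Schmidt recurrence
  u_1 = v_1
  u_i = v_i − Σ_{j<i} ((v_i · u_j) / (u_j · u_j)) · u_j.

Step by step this gives:
  u_1 = (0, -1, -1, -1)
  u_2 = (-3, 2/3, -1/3, -1/3)

Orthogonality check:
  u_2 · u_1 = 0 (should be 0)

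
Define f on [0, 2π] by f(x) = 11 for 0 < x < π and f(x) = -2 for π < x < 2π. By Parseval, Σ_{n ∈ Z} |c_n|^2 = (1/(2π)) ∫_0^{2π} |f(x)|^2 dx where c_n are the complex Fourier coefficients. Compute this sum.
Σ |c_n|^2 = 125/2

Parseval equates the L^2 energy of f (normalised by 1/(2π)) with the ℓ^2 sum of its Fourier coefficients: (1/(2π)) ∫_0^{2π} |f|^2 = Σ |c_n|^2.
Compute the left side: (1/(2π)) [∫_0^π 11^2 dx + ∫_π^{2π} (-2)^2 dx] = (1/(2π)) · (121π + 4π) = (121 + 4)/2 = 125/2.
So Σ_{n ∈ Z} |c_n|^2 = 125/2.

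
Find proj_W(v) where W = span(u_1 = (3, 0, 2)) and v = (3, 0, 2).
proj_W(v) = (3, 0, 2)

Set up U = [u_1 | ... | u_1] ∈ R^(3×1). The projector onto W = col(U) is P = U (U^T U)^(-1) U^T.
Compute U^T U =
  [13],
and U^T v = (13).
Solve U^T U · c = U^T v for the coefficients: c = (1). The projection is proj_W(v) = U c.
Check: (v - proj_W(v)) · u_1 = 0  (should be 0).
Result: proj_W(v) = (3, 0, 2).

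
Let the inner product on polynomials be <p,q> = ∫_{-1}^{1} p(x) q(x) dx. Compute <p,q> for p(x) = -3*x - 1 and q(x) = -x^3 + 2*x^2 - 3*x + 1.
<p,q> = 58/15

Expand the product: p(x)·q(x) = 3*x^4 - 5*x^3 + 7*x^2 - 1.
∫_{-1}^{1} of each monomial x^k gives [2/(k+1) if k even, 0 if k odd]. Integrating term-by-term (or equivalently evaluating the antiderivative F(x) = 3*x^5/5 - 5*x^4/4 + 7*x^3/3 - x at the endpoints):
  F(1) − F(−1) = 41/60 − (-191/60) = 58/15.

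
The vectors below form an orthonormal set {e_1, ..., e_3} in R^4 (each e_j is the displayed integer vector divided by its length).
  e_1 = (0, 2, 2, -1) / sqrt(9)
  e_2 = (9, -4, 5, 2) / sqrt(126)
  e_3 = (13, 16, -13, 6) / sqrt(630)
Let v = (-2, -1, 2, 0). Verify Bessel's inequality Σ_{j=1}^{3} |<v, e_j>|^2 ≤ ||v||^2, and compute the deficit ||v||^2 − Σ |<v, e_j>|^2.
Σ |<v, e_j>|^2 = 356/45; ||v||^2 = 9; deficit = 49/45

Write each e_j = u_j / sqrt(<u_j, u_j>) where u_j is the displayed integer vector. Then <v, e_j> = <v, u_j> / sqrt(<u_j, u_j>), so |<v, e_j>|^2 = <v, u_j>^2 / <u_j, u_j>.
Coefficients: <v, e_1> = 2/sqrt(9), <v, e_2> = -4/sqrt(126), <v, e_3> = -68/sqrt(630).
Square and sum: Σ |<v, e_j>|^2 = 356/45.
Compute ||v||^2 = v·v = 9.
Deficit = 9 − 356/45 = 49/45 ≥ 0, confirming Bessel's inequality. (The deficit equals ||v − Σ <v,e_j> e_j||^2, the squared distance from v to span{e_j}.)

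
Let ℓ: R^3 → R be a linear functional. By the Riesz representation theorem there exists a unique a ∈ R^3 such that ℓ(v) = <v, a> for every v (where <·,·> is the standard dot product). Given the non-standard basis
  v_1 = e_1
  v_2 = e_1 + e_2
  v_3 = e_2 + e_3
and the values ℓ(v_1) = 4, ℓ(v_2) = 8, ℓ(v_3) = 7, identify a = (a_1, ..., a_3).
a = (4, 4, 3)

Write a = (a_1, ..., a_3) in the standard basis. For each basis vector v_i, ℓ(v_i) = <v_i, a> is a linear equation in the a_j's. Collect the n equations into a matrix system V a = ℓ, where row i of V is v_i (expressed in the standard basis). Since V is invertible (lower-triangular with 1s on the diagonal, up to permutation), solve by back-substitution:
  V =
[[1, 0, 0],
 [1, 1, 0],
 [0, 1, 1]]
  V a = (4, 8, 7)
Solving gives a = (4, 4, 3).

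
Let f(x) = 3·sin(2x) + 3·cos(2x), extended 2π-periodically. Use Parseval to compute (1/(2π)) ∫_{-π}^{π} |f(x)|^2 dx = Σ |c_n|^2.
Σ |c_n|^2 = 9

Expand |f|^2 and use orthogonality of {sin(nx), cos(mx)} on [-π, π]:
  ∫_{-π}^{π} sin(nx)^2 dx = π, ∫ cos(mx)^2 dx = π, and cross terms integrate to 0.
So ∫_{-π}^{π} f(x)^2 dx = 3^2 · π + 3^2 · π = (9 + 9)π.
Divide by 2π: (9 + 9)/2 = 9.
By Parseval, this equals Σ |c_n|^2.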